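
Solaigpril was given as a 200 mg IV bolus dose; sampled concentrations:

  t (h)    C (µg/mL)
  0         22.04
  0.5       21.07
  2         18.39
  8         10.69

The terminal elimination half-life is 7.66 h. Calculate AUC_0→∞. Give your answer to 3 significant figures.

AUC = 246 µg/mL·h

Trapezoidal AUC_0→8:
  [0→0.5]: (22.04+21.07)/2 × 0.5 = 10.7775
  [0.5→2]: (21.07+18.39)/2 × 1.5 = 29.595
  [2→8]: (18.39+10.69)/2 × 6 = 87.24
  Sum = 127.6125 µg/mL·h
k_e = ln2 / t½ = 0.693147 / 7.66 = 0.0905 h^-1
Extrapolated tail: C_last / k_e = 10.69 / 0.0905 = 118.122
AUC_0→∞ = 127.6125 + 118.122 = 245.7345 µg/mL·h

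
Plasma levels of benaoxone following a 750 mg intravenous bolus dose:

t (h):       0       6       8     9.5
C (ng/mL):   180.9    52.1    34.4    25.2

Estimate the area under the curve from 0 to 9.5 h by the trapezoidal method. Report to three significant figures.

AUC = 830 ng/mL·h

Trapezoidal AUC_0→9.5:
  [0→6]: (180.9+52.1)/2 × 6 = 699.0
  [6→8]: (52.1+34.4)/2 × 2 = 86.5
  [8→9.5]: (34.4+25.2)/2 × 1.5 = 44.7
  Sum = 830.2 ng/mL·h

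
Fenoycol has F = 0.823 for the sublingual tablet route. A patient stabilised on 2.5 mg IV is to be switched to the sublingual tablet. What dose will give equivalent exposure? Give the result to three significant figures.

D_sublingual = 3.04 mg

For equal systemic exposure: F × D_ev = D_iv
D_ev = D_iv / F = 2.5 / 0.823 = 3.03767 mg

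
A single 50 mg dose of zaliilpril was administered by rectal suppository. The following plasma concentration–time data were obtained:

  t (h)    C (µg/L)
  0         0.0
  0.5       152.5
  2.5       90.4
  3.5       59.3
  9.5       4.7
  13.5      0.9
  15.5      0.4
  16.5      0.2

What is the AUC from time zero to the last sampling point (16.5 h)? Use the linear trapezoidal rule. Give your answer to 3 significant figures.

Trapezoidal AUC_0→16.5:
  [0→0.5]: (0.0+152.5)/2 × 0.5 = 38.125
  [0.5→2.5]: (152.5+90.4)/2 × 2 = 242.9
  [2.5→3.5]: (90.4+59.3)/2 × 1 = 74.85
  [3.5→9.5]: (59.3+4.7)/2 × 6 = 192.0
  [9.5→13.5]: (4.7+0.9)/2 × 4 = 11.2
  [13.5→15.5]: (0.9+0.4)/2 × 2 = 1.3
  [15.5→16.5]: (0.4+0.2)/2 × 1 = 0.3
  Sum = 560.675 µg/L·h

AUC = 561 µg/L·h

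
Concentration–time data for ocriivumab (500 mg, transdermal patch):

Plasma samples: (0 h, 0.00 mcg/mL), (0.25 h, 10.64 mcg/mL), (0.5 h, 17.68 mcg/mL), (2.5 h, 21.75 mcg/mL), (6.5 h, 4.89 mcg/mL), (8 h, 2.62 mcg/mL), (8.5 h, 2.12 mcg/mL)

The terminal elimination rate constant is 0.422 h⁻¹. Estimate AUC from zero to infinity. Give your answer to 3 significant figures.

AUC = 109 mcg/mL·h

Trapezoidal AUC_0→8.5:
  [0→0.25]: (0.00+10.64)/2 × 0.25 = 1.33
  [0.25→0.5]: (10.64+17.68)/2 × 0.25 = 3.54
  [0.5→2.5]: (17.68+21.75)/2 × 2 = 39.43
  [2.5→6.5]: (21.75+4.89)/2 × 4 = 53.28
  [6.5→8]: (4.89+2.62)/2 × 1.5 = 5.6325
  [8→8.5]: (2.62+2.12)/2 × 0.5 = 1.185
  Sum = 104.3975 mcg/mL·h
Extrapolated tail: C_last / k_e = 2.12 / 0.422 = 5.024
AUC_0→∞ = 104.3975 + 5.024 = 109.4215 mcg/mL·h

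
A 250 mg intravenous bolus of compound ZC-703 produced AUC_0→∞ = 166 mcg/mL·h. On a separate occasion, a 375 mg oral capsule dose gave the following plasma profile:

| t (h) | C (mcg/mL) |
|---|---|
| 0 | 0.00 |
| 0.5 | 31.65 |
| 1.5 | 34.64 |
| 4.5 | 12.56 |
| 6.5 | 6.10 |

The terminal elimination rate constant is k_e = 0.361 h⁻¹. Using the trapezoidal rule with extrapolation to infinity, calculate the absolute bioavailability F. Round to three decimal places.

F = 0.592

Trapezoidal AUC_0→6.5 (oral capsule):
  [0→0.5]: (0.00+31.65)/2 × 0.5 = 7.9125
  [0.5→1.5]: (31.65+34.64)/2 × 1 = 33.145
  [1.5→4.5]: (34.64+12.56)/2 × 3 = 70.8
  [4.5→6.5]: (12.56+6.10)/2 × 2 = 18.66
  Sum = 130.5175 mcg/mL·h
Tail: C_last/k_e = 6.10/0.361 = 16.898
AUC_0→∞ (oral capsule) = 130.5175 + 16.898 = 147.4155 mcg/mL·h
F = (AUC_ev/D_ev)/(AUC_iv/D_iv) = (147.4155/375)/(166/250) = 0.393108/0.664 = 0.5920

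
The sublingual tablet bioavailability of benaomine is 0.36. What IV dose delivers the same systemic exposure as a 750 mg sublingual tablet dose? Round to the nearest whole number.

D_iv = 270 mg

Systemic exposure from an extravascular dose = F × D_ev, so the equivalent IV dose is F × D_ev.
D_iv = F × D_ev = 0.36 × 750 = 270 mg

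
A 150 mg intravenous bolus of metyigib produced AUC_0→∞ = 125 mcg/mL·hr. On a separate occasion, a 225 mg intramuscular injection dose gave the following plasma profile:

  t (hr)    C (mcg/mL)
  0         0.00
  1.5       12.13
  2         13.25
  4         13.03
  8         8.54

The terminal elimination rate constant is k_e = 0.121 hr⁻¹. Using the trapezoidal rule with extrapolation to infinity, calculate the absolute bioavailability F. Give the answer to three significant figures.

Trapezoidal AUC_0→8 (intramuscular injection):
  [0→1.5]: (0.00+12.13)/2 × 1.5 = 9.0975
  [1.5→2]: (12.13+13.25)/2 × 0.5 = 6.345
  [2→4]: (13.25+13.03)/2 × 2 = 26.28
  [4→8]: (13.03+8.54)/2 × 4 = 43.14
  Sum = 84.8625 mcg/mL·hr
Tail: C_last/k_e = 8.54/0.121 = 70.579
AUC_0→∞ (intramuscular injection) = 84.8625 + 70.579 = 155.4415 mcg/mL·hr
F = (AUC_ev/D_ev)/(AUC_iv/D_iv) = (155.4415/225)/(125/150) = 0.690851/0.833333 = 0.8290

F = 0.829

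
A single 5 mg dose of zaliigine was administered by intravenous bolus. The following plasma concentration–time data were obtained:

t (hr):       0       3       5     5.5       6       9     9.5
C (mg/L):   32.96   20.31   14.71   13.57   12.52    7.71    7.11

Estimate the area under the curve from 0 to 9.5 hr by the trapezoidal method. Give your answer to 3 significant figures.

AUC = 163 mg/L·hr

Trapezoidal AUC_0→9.5:
  [0→3]: (32.96+20.31)/2 × 3 = 79.905
  [3→5]: (20.31+14.71)/2 × 2 = 35.02
  [5→5.5]: (14.71+13.57)/2 × 0.5 = 7.07
  [5.5→6]: (13.57+12.52)/2 × 0.5 = 6.5225
  [6→9]: (12.52+7.71)/2 × 3 = 30.345
  [9→9.5]: (7.71+7.11)/2 × 0.5 = 3.705
  Sum = 162.5675 mg/L·hr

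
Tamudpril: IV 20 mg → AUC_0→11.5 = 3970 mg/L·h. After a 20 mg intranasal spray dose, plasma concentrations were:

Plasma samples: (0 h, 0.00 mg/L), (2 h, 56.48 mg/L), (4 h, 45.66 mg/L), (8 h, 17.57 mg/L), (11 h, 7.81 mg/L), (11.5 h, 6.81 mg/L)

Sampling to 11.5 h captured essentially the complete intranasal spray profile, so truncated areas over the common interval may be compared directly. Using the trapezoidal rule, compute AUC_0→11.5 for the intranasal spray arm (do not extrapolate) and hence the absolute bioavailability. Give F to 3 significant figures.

F = 0.0823

Trapezoidal AUC_0→11.5 (intranasal spray):
  [0→2]: (0.00+56.48)/2 × 2 = 56.48
  [2→4]: (56.48+45.66)/2 × 2 = 102.14
  [4→8]: (45.66+17.57)/2 × 4 = 126.46
  [8→11]: (17.57+7.81)/2 × 3 = 38.07
  [11→11.5]: (7.81+6.81)/2 × 0.5 = 3.655
  Sum = 326.805 mg/L·h
F = (AUC_ev/D_ev)/(AUC_iv/D_iv) = (326.805/20)/(3970/20) = 16.34025/198.5 = 0.0823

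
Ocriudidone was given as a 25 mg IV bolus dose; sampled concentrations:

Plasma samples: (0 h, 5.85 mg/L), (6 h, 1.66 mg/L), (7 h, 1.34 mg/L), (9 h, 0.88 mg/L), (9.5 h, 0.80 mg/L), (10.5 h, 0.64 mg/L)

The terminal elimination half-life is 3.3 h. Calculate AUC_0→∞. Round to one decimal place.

AUC = 30.4 mg/L·h

Trapezoidal AUC_0→10.5:
  [0→6]: (5.85+1.66)/2 × 6 = 22.53
  [6→7]: (1.66+1.34)/2 × 1 = 1.5
  [7→9]: (1.34+0.88)/2 × 2 = 2.22
  [9→9.5]: (0.88+0.80)/2 × 0.5 = 0.42
  [9.5→10.5]: (0.80+0.64)/2 × 1 = 0.72
  Sum = 27.39 mg/L·h
k_e = ln2 / t½ = 0.693147 / 3.3 = 0.2100 h^-1
Extrapolated tail: C_last / k_e = 0.64 / 0.21 = 3.048
AUC_0→∞ = 27.39 + 3.048 = 30.438 mg/L·h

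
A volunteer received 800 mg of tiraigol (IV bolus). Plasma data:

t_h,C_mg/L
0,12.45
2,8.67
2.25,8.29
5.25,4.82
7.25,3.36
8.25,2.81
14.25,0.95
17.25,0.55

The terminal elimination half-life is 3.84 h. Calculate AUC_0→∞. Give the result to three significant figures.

Trapezoidal AUC_0→17.25:
  [0→2]: (12.45+8.67)/2 × 2 = 21.12
  [2→2.25]: (8.67+8.29)/2 × 0.25 = 2.12
  [2.25→5.25]: (8.29+4.82)/2 × 3 = 19.665
  [5.25→7.25]: (4.82+3.36)/2 × 2 = 8.18
  [7.25→8.25]: (3.36+2.81)/2 × 1 = 3.085
  [8.25→14.25]: (2.81+0.95)/2 × 6 = 11.28
  [14.25→17.25]: (0.95+0.55)/2 × 3 = 2.25
  Sum = 67.7 mg/L·h
k_e = ln2 / t½ = 0.693147 / 3.84 = 0.1805 h^-1
Extrapolated tail: C_last / k_e = 0.55 / 0.1805 = 3.047
AUC_0→∞ = 67.7 + 3.047 = 70.747 mg/L·h

AUC = 70.7 mg/L·h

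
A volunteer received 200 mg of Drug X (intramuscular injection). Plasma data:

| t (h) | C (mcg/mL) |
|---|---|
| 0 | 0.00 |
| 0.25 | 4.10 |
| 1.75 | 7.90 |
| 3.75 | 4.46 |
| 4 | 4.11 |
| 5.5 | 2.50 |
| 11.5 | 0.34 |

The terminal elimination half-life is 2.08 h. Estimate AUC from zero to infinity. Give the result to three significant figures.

AUC = 37.4 mcg/mL·h

Trapezoidal AUC_0→11.5:
  [0→0.25]: (0.00+4.10)/2 × 0.25 = 0.5125
  [0.25→1.75]: (4.10+7.90)/2 × 1.5 = 9.0
  [1.75→3.75]: (7.90+4.46)/2 × 2 = 12.36
  [3.75→4]: (4.46+4.11)/2 × 0.25 = 1.07125
  [4→5.5]: (4.11+2.50)/2 × 1.5 = 4.9575
  [5.5→11.5]: (2.50+0.34)/2 × 6 = 8.52
  Sum = 36.42125 mcg/mL·h
k_e = ln2 / t½ = 0.693147 / 2.08 = 0.3332 h^-1
Extrapolated tail: C_last / k_e = 0.34 / 0.3332 = 1.020
AUC_0→∞ = 36.42125 + 1.020 = 37.44125 mcg/mL·h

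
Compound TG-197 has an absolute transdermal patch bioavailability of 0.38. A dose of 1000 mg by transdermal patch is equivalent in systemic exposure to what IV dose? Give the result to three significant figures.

D_iv = 380 mg

Systemic exposure from an extravascular dose = F × D_ev, so the equivalent IV dose is F × D_ev.
D_iv = F × D_ev = 0.38 × 1000 = 380 mg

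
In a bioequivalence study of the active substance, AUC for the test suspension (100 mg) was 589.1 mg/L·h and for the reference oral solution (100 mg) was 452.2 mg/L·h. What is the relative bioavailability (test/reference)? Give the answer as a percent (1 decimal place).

F_rel = 130.3%

F_rel = (AUC_test/D_test) / (AUC_ref/D_ref)
      = (589.1/100) / (452.2/100)
      = 5.891 / 4.522 = 1.3027 = 130.27%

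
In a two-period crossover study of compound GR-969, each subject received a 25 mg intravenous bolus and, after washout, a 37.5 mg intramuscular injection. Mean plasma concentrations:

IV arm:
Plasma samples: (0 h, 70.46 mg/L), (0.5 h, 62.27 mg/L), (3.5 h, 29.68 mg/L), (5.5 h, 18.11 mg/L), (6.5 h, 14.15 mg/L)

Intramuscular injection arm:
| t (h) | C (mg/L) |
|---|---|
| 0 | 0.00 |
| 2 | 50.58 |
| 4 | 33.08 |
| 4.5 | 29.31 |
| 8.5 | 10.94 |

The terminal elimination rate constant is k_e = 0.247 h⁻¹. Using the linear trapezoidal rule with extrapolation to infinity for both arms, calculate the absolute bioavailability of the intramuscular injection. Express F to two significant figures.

Trapezoidal AUC_0→6.5 (IV):
  [0→0.5]: (70.46+62.27)/2 × 0.5 = 33.1825
  [0.5→3.5]: (62.27+29.68)/2 × 3 = 137.925
  [3.5→5.5]: (29.68+18.11)/2 × 2 = 47.79
  [5.5→6.5]: (18.11+14.15)/2 × 1 = 16.13
  Sum = 235.0275 mg/L·h
IV tail: 14.15/0.247 = 57.287; AUC_iv,0→∞ = 235.0275 + 57.287 = 292.3145 mg/L·h
Trapezoidal AUC_0→8.5 (intramuscular injection):
  [0→2]: (0.00+50.58)/2 × 2 = 50.58
  [2→4]: (50.58+33.08)/2 × 2 = 83.66
  [4→4.5]: (33.08+29.31)/2 × 0.5 = 15.5975
  [4.5→8.5]: (29.31+10.94)/2 × 4 = 80.5
  Sum = 230.3375 mg/L·h
intramuscular injection tail: 10.94/0.247 = 44.291; AUC_ev,0→∞ = 230.3375 + 44.291 = 274.6285 mg/L·h
F = (AUC_ev/D_ev)/(AUC_iv/D_iv) = (274.6285/37.5)/(292.3145/25) = 7.32343/11.69258 = 0.6263

F = 0.63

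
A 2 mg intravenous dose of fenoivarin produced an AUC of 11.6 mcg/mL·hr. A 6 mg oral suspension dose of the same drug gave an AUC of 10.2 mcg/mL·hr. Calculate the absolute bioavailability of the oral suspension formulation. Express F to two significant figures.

F = 0.29

F = (AUC_ev / D_ev) / (AUC_iv / D_iv)
  = (10.2/6) / (11.6/2)
  = 1.7 / 5.8 = 0.2931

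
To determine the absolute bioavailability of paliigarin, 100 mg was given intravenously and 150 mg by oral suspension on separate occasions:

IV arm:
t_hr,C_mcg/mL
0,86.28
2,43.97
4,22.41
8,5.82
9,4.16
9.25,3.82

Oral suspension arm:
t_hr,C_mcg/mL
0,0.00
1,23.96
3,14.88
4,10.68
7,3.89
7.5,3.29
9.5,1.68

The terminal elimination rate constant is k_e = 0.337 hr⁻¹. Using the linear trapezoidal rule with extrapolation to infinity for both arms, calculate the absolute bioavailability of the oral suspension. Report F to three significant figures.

Trapezoidal AUC_0→9.25 (IV):
  [0→2]: (86.28+43.97)/2 × 2 = 130.25
  [2→4]: (43.97+22.41)/2 × 2 = 66.38
  [4→8]: (22.41+5.82)/2 × 4 = 56.46
  [8→9]: (5.82+4.16)/2 × 1 = 4.99
  [9→9.25]: (4.16+3.82)/2 × 0.25 = 0.9975
  Sum = 259.0775 mcg/mL·hr
IV tail: 3.82/0.337 = 11.335; AUC_iv,0→∞ = 259.0775 + 11.335 = 270.4125 mcg/mL·hr
Trapezoidal AUC_0→9.5 (oral suspension):
  [0→1]: (0.00+23.96)/2 × 1 = 11.98
  [1→3]: (23.96+14.88)/2 × 2 = 38.84
  [3→4]: (14.88+10.68)/2 × 1 = 12.78
  [4→7]: (10.68+3.89)/2 × 3 = 21.855
  [7→7.5]: (3.89+3.29)/2 × 0.5 = 1.795
  [7.5→9.5]: (3.29+1.68)/2 × 2 = 4.97
  Sum = 92.22 mcg/mL·hr
oral suspension tail: 1.68/0.337 = 4.985; AUC_ev,0→∞ = 92.22 + 4.985 = 97.205 mcg/mL·hr
F = (AUC_ev/D_ev)/(AUC_iv/D_iv) = (97.205/150)/(270.4125/100) = 0.648033/2.704125 = 0.2396

F = 0.240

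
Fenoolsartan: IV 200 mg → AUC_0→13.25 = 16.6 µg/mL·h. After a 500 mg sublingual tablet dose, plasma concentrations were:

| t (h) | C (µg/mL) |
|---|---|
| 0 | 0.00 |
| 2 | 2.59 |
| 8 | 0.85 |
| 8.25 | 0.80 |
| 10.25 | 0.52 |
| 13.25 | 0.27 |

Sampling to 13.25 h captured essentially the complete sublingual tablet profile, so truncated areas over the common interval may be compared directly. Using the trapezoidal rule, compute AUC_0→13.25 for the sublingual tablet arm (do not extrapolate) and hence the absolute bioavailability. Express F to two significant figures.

Trapezoidal AUC_0→13.25 (sublingual tablet):
  [0→2]: (0.00+2.59)/2 × 2 = 2.59
  [2→8]: (2.59+0.85)/2 × 6 = 10.32
  [8→8.25]: (0.85+0.80)/2 × 0.25 = 0.20625
  [8.25→10.25]: (0.80+0.52)/2 × 2 = 1.32
  [10.25→13.25]: (0.52+0.27)/2 × 3 = 1.185
  Sum = 15.62125 µg/mL·h
F = (AUC_ev/D_ev)/(AUC_iv/D_iv) = (15.62125/500)/(16.6/200) = 0.0312425/0.083 = 0.3764

F = 0.38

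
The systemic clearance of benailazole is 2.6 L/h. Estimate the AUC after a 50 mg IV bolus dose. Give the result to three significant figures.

AUC = 19.2 mg/L·h

AUC_0→∞ = Dose_iv / CL
        = 50 / 2.6 = 19.2308 mg/L·h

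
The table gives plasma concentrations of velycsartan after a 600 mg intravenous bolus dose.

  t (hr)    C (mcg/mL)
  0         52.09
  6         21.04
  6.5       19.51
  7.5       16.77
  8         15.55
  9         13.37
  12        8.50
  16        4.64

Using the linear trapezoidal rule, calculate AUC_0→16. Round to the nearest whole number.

AUC = 329 mcg/mL·hr

Trapezoidal AUC_0→16:
  [0→6]: (52.09+21.04)/2 × 6 = 219.39
  [6→6.5]: (21.04+19.51)/2 × 0.5 = 10.1375
  [6.5→7.5]: (19.51+16.77)/2 × 1 = 18.14
  [7.5→8]: (16.77+15.55)/2 × 0.5 = 8.08
  [8→9]: (15.55+13.37)/2 × 1 = 14.46
  [9→12]: (13.37+8.50)/2 × 3 = 32.805
  [12→16]: (8.50+4.64)/2 × 4 = 26.28
  Sum = 329.2925 mcg/mL·hr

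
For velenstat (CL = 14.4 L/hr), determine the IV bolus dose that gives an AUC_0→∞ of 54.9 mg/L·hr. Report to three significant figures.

Dose_iv = CL × AUC_0→∞
     = 14.4 × 54.9 = 790.56 mg

Dose = 791 mg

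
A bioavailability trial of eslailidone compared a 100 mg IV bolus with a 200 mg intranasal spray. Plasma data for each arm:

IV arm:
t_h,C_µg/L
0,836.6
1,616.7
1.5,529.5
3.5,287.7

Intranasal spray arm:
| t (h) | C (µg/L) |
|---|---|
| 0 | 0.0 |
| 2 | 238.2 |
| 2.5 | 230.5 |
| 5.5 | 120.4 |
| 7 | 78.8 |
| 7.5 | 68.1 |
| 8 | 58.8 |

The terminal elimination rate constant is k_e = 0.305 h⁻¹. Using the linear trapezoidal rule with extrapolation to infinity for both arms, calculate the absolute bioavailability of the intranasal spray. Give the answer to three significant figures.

F = 0.233

Trapezoidal AUC_0→3.5 (IV):
  [0→1]: (836.6+616.7)/2 × 1 = 726.65
  [1→1.5]: (616.7+529.5)/2 × 0.5 = 286.55
  [1.5→3.5]: (529.5+287.7)/2 × 2 = 817.2
  Sum = 1830.4 µg/L·h
IV tail: 287.7/0.305 = 943.279; AUC_iv,0→∞ = 1830.4 + 943.279 = 2773.679 µg/L·h
Trapezoidal AUC_0→8 (intranasal spray):
  [0→2]: (0.0+238.2)/2 × 2 = 238.2
  [2→2.5]: (238.2+230.5)/2 × 0.5 = 117.175
  [2.5→5.5]: (230.5+120.4)/2 × 3 = 526.35
  [5.5→7]: (120.4+78.8)/2 × 1.5 = 149.4
  [7→7.5]: (78.8+68.1)/2 × 0.5 = 36.725
  [7.5→8]: (68.1+58.8)/2 × 0.5 = 31.725
  Sum = 1099.575 µg/L·h
intranasal spray tail: 58.8/0.305 = 192.787; AUC_ev,0→∞ = 1099.575 + 192.787 = 1292.362 µg/L·h
F = (AUC_ev/D_ev)/(AUC_iv/D_iv) = (1292.362/200)/(2773.679/100) = 6.46181/27.73679 = 0.2330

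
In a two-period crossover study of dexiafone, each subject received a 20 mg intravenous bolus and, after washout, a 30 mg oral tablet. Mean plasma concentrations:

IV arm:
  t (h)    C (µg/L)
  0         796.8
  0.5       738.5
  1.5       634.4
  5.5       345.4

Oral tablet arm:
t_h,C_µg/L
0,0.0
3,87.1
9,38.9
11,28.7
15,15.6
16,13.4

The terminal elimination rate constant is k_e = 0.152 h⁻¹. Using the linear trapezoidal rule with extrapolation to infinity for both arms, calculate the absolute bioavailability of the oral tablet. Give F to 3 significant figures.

F = 0.0965

Trapezoidal AUC_0→5.5 (IV):
  [0→0.5]: (796.8+738.5)/2 × 0.5 = 383.825
  [0.5→1.5]: (738.5+634.4)/2 × 1 = 686.45
  [1.5→5.5]: (634.4+345.4)/2 × 4 = 1959.6
  Sum = 3029.875 µg/L·h
IV tail: 345.4/0.152 = 2272.368; AUC_iv,0→∞ = 3029.875 + 2272.368 = 5302.243 µg/L·h
Trapezoidal AUC_0→16 (oral tablet):
  [0→3]: (0.0+87.1)/2 × 3 = 130.65
  [3→9]: (87.1+38.9)/2 × 6 = 378.0
  [9→11]: (38.9+28.7)/2 × 2 = 67.6
  [11→15]: (28.7+15.6)/2 × 4 = 88.6
  [15→16]: (15.6+13.4)/2 × 1 = 14.5
  Sum = 679.35 µg/L·h
oral tablet tail: 13.4/0.152 = 88.158; AUC_ev,0→∞ = 679.35 + 88.158 = 767.508 µg/L·h
F = (AUC_ev/D_ev)/(AUC_iv/D_iv) = (767.508/30)/(5302.243/20) = 25.5836/265.11215 = 0.0965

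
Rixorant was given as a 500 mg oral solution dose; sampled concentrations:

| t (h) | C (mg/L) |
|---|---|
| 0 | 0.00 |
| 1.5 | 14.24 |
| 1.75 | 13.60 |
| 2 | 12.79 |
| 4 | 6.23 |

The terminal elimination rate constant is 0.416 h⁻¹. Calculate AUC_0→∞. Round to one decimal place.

AUC = 51.5 mg/L·h

Trapezoidal AUC_0→4:
  [0→1.5]: (0.00+14.24)/2 × 1.5 = 10.68
  [1.5→1.75]: (14.24+13.60)/2 × 0.25 = 3.48
  [1.75→2]: (13.60+12.79)/2 × 0.25 = 3.29875
  [2→4]: (12.79+6.23)/2 × 2 = 19.02
  Sum = 36.47875 mg/L·h
Extrapolated tail: C_last / k_e = 6.23 / 0.416 = 14.976
AUC_0→∞ = 36.47875 + 14.976 = 51.45475 mg/L·h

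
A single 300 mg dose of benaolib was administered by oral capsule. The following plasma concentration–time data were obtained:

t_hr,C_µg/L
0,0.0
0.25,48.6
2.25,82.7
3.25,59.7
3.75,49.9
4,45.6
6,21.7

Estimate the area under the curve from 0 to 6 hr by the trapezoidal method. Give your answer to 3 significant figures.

Trapezoidal AUC_0→6:
  [0→0.25]: (0.0+48.6)/2 × 0.25 = 6.075
  [0.25→2.25]: (48.6+82.7)/2 × 2 = 131.3
  [2.25→3.25]: (82.7+59.7)/2 × 1 = 71.2
  [3.25→3.75]: (59.7+49.9)/2 × 0.5 = 27.4
  [3.75→4]: (49.9+45.6)/2 × 0.25 = 11.9375
  [4→6]: (45.6+21.7)/2 × 2 = 67.3
  Sum = 315.2125 µg/L·hr

AUC = 315 µg/L·hr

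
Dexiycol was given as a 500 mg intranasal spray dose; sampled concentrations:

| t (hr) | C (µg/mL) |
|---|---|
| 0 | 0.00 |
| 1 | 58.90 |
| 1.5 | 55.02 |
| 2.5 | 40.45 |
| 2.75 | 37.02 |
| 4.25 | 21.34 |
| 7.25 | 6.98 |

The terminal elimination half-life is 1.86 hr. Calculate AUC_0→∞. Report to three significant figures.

Trapezoidal AUC_0→7.25:
  [0→1]: (0.00+58.90)/2 × 1 = 29.45
  [1→1.5]: (58.90+55.02)/2 × 0.5 = 28.48
  [1.5→2.5]: (55.02+40.45)/2 × 1 = 47.735
  [2.5→2.75]: (40.45+37.02)/2 × 0.25 = 9.68375
  [2.75→4.25]: (37.02+21.34)/2 × 1.5 = 43.77
  [4.25→7.25]: (21.34+6.98)/2 × 3 = 42.48
  Sum = 201.59875 µg/mL·hr
k_e = ln2 / t½ = 0.693147 / 1.86 = 0.3727 hr^-1
Extrapolated tail: C_last / k_e = 6.98 / 0.3727 = 18.728
AUC_0→∞ = 201.59875 + 18.728 = 220.32675 µg/mL·hr

AUC = 220 µg/mL·hr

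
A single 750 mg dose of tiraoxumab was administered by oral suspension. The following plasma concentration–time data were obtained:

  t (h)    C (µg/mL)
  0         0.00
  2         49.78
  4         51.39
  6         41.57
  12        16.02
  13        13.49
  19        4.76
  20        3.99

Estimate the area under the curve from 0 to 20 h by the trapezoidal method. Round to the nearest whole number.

Trapezoidal AUC_0→20:
  [0→2]: (0.00+49.78)/2 × 2 = 49.78
  [2→4]: (49.78+51.39)/2 × 2 = 101.17
  [4→6]: (51.39+41.57)/2 × 2 = 92.96
  [6→12]: (41.57+16.02)/2 × 6 = 172.77
  [12→13]: (16.02+13.49)/2 × 1 = 14.755
  [13→19]: (13.49+4.76)/2 × 6 = 54.75
  [19→20]: (4.76+3.99)/2 × 1 = 4.375
  Sum = 490.56 µg/mL·h

AUC = 491 µg/mL·h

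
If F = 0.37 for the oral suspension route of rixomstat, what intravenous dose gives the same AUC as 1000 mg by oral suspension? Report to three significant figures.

Systemic exposure from an extravascular dose = F × D_ev, so the equivalent IV dose is F × D_ev.
D_iv = F × D_ev = 0.37 × 1000 = 370 mg

D_iv = 370 mg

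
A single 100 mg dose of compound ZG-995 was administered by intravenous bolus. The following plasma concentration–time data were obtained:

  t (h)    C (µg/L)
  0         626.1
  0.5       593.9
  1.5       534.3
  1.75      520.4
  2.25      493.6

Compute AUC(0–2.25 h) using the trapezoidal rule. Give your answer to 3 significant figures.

Trapezoidal AUC_0→2.25:
  [0→0.5]: (626.1+593.9)/2 × 0.5 = 305.0
  [0.5→1.5]: (593.9+534.3)/2 × 1 = 564.1
  [1.5→1.75]: (534.3+520.4)/2 × 0.25 = 131.8375
  [1.75→2.25]: (520.4+493.6)/2 × 0.5 = 253.5
  Sum = 1254.4375 µg/L·h

AUC = 1250 µg/L·h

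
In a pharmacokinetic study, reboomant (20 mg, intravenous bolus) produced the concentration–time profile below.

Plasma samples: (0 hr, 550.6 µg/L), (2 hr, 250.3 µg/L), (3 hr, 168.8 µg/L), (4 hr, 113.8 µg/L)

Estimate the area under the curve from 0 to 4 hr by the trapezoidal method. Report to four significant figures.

AUC = 1152 µg/L·hr

Trapezoidal AUC_0→4:
  [0→2]: (550.6+250.3)/2 × 2 = 800.9
  [2→3]: (250.3+168.8)/2 × 1 = 209.55
  [3→4]: (168.8+113.8)/2 × 1 = 141.3
  Sum = 1151.75 µg/L·hr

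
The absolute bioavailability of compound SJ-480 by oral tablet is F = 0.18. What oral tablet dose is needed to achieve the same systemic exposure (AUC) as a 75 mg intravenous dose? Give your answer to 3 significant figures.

D_oral = 417 mg

For equal systemic exposure: F × D_ev = D_iv
D_ev = D_iv / F = 75 / 0.18 = 416.667 mg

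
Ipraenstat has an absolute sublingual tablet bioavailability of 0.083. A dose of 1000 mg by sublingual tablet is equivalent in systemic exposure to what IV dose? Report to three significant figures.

Systemic exposure from an extravascular dose = F × D_ev, so the equivalent IV dose is F × D_ev.
D_iv = F × D_ev = 0.083 × 1000 = 83 mg

D_iv = 83.0 mg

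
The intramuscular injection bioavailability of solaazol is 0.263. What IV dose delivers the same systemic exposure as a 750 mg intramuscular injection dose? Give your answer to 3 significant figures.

Systemic exposure from an extravascular dose = F × D_ev, so the equivalent IV dose is F × D_ev.
D_iv = F × D_ev = 0.263 × 750 = 197.25 mg

D_iv = 197 mg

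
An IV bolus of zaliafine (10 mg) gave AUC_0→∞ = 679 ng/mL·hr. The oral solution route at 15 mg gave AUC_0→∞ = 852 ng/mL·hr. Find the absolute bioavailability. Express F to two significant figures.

F = (AUC_ev / D_ev) / (AUC_iv / D_iv)
  = (852/15) / (679/10)
  = 56.8 / 67.9 = 0.8365

F = 0.84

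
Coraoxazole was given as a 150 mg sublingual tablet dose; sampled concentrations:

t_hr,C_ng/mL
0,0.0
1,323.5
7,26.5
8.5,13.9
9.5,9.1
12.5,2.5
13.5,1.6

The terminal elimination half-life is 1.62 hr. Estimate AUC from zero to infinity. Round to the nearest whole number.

AUC = 1277 ng/mL·hr

Trapezoidal AUC_0→13.5:
  [0→1]: (0.0+323.5)/2 × 1 = 161.75
  [1→7]: (323.5+26.5)/2 × 6 = 1050.0
  [7→8.5]: (26.5+13.9)/2 × 1.5 = 30.3
  [8.5→9.5]: (13.9+9.1)/2 × 1 = 11.5
  [9.5→12.5]: (9.1+2.5)/2 × 3 = 17.4
  [12.5→13.5]: (2.5+1.6)/2 × 1 = 2.05
  Sum = 1273.0 ng/mL·hr
k_e = ln2 / t½ = 0.693147 / 1.62 = 0.4279 hr^-1
Extrapolated tail: C_last / k_e = 1.6 / 0.4279 = 3.739
AUC_0→∞ = 1273.0 + 3.739 = 1276.739 ng/mL·hr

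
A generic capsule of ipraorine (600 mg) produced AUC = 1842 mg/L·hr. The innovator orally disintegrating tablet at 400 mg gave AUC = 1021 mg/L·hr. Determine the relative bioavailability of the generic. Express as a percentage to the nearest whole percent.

F_rel = (AUC_test/D_test) / (AUC_ref/D_ref)
      = (1842/600) / (1021/400)
      = 3.07 / 2.5525 = 1.2027 = 120.27%

F_rel = 120%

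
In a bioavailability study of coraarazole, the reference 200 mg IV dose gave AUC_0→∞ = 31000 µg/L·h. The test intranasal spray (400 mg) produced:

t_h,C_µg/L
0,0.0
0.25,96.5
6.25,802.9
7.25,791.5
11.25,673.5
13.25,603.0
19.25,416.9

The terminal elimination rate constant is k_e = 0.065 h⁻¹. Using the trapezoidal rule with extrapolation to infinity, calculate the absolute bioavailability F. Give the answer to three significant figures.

Trapezoidal AUC_0→19.25 (intranasal spray):
  [0→0.25]: (0.0+96.5)/2 × 0.25 = 12.0625
  [0.25→6.25]: (96.5+802.9)/2 × 6 = 2698.2
  [6.25→7.25]: (802.9+791.5)/2 × 1 = 797.2
  [7.25→11.25]: (791.5+673.5)/2 × 4 = 2930.0
  [11.25→13.25]: (673.5+603.0)/2 × 2 = 1276.5
  [13.25→19.25]: (603.0+416.9)/2 × 6 = 3059.7
  Sum = 10773.6625 µg/L·h
Tail: C_last/k_e = 416.9/0.065 = 6413.846
AUC_0→∞ (intranasal spray) = 10773.6625 + 6413.846 = 17187.5085 µg/L·h
F = (AUC_ev/D_ev)/(AUC_iv/D_iv) = (17187.5085/400)/(31000/200) = 42.9688/155 = 0.2772

F = 0.277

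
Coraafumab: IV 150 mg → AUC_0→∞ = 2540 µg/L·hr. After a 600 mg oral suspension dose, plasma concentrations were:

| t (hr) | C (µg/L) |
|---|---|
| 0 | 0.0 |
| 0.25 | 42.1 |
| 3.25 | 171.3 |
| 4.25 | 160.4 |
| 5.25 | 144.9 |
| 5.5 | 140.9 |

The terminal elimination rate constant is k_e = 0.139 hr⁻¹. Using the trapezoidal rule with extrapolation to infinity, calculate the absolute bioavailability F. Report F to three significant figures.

Trapezoidal AUC_0→5.5 (oral suspension):
  [0→0.25]: (0.0+42.1)/2 × 0.25 = 5.2625
  [0.25→3.25]: (42.1+171.3)/2 × 3 = 320.1
  [3.25→4.25]: (171.3+160.4)/2 × 1 = 165.85
  [4.25→5.25]: (160.4+144.9)/2 × 1 = 152.65
  [5.25→5.5]: (144.9+140.9)/2 × 0.25 = 35.725
  Sum = 679.5875 µg/L·hr
Tail: C_last/k_e = 140.9/0.139 = 1013.669
AUC_0→∞ (oral suspension) = 679.5875 + 1013.669 = 1693.2565 µg/L·hr
F = (AUC_ev/D_ev)/(AUC_iv/D_iv) = (1693.2565/600)/(2540/150) = 2.82209/16.9333 = 0.1667

F = 0.167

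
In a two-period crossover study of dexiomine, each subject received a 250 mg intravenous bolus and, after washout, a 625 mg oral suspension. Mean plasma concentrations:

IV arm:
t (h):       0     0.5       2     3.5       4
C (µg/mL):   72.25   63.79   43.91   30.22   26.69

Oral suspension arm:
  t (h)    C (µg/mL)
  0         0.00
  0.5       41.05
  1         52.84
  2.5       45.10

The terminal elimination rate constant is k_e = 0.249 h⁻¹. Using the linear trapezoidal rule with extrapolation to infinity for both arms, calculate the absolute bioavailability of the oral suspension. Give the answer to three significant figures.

Trapezoidal AUC_0→4 (IV):
  [0→0.5]: (72.25+63.79)/2 × 0.5 = 34.01
  [0.5→2]: (63.79+43.91)/2 × 1.5 = 80.775
  [2→3.5]: (43.91+30.22)/2 × 1.5 = 55.5975
  [3.5→4]: (30.22+26.69)/2 × 0.5 = 14.2275
  Sum = 184.61 µg/mL·h
IV tail: 26.69/0.249 = 107.189; AUC_iv,0→∞ = 184.61 + 107.189 = 291.799 µg/mL·h
Trapezoidal AUC_0→2.5 (oral suspension):
  [0→0.5]: (0.00+41.05)/2 × 0.5 = 10.2625
  [0.5→1]: (41.05+52.84)/2 × 0.5 = 23.4725
  [1→2.5]: (52.84+45.10)/2 × 1.5 = 73.455
  Sum = 107.19 µg/mL·h
oral suspension tail: 45.10/0.249 = 181.124; AUC_ev,0→∞ = 107.19 + 181.124 = 288.314 µg/mL·h
F = (AUC_ev/D_ev)/(AUC_iv/D_iv) = (288.314/625)/(291.799/250) = 0.4613024/1.167196 = 0.3952

F = 0.395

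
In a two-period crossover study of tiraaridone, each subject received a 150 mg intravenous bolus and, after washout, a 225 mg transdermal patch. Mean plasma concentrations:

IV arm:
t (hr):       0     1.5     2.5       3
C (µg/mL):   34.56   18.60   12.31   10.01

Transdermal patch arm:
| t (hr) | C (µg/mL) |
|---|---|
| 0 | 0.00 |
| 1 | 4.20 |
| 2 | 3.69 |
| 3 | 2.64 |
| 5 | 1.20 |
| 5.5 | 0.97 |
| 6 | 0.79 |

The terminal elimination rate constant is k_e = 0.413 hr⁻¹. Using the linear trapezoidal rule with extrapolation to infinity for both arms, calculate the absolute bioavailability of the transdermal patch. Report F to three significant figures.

F = 0.125

Trapezoidal AUC_0→3 (IV):
  [0→1.5]: (34.56+18.60)/2 × 1.5 = 39.87
  [1.5→2.5]: (18.60+12.31)/2 × 1 = 15.455
  [2.5→3]: (12.31+10.01)/2 × 0.5 = 5.58
  Sum = 60.905 µg/mL·hr
IV tail: 10.01/0.413 = 24.237; AUC_iv,0→∞ = 60.905 + 24.237 = 85.142 µg/mL·hr
Trapezoidal AUC_0→6 (transdermal patch):
  [0→1]: (0.00+4.20)/2 × 1 = 2.1
  [1→2]: (4.20+3.69)/2 × 1 = 3.945
  [2→3]: (3.69+2.64)/2 × 1 = 3.165
  [3→5]: (2.64+1.20)/2 × 2 = 3.84
  [5→5.5]: (1.20+0.97)/2 × 0.5 = 0.5425
  [5.5→6]: (0.97+0.79)/2 × 0.5 = 0.44
  Sum = 14.0325 µg/mL·hr
transdermal patch tail: 0.79/0.413 = 1.913; AUC_ev,0→∞ = 14.0325 + 1.913 = 15.9455 µg/mL·hr
F = (AUC_ev/D_ev)/(AUC_iv/D_iv) = (15.9455/225)/(85.142/150) = 0.0708689/0.567613 = 0.1249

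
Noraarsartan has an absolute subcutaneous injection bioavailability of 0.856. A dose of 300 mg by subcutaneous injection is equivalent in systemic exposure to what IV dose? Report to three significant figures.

D_iv = 257 mg

Systemic exposure from an extravascular dose = F × D_ev, so the equivalent IV dose is F × D_ev.
D_iv = F × D_ev = 0.856 × 300 = 256.8 mg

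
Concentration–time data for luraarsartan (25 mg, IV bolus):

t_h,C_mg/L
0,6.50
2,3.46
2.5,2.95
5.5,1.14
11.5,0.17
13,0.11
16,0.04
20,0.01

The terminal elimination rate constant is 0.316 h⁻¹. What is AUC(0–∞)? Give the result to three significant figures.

AUC = 22.2 mg/L·h

Trapezoidal AUC_0→20:
  [0→2]: (6.50+3.46)/2 × 2 = 9.96
  [2→2.5]: (3.46+2.95)/2 × 0.5 = 1.6025
  [2.5→5.5]: (2.95+1.14)/2 × 3 = 6.135
  [5.5→11.5]: (1.14+0.17)/2 × 6 = 3.93
  [11.5→13]: (0.17+0.11)/2 × 1.5 = 0.21
  [13→16]: (0.11+0.04)/2 × 3 = 0.225
  [16→20]: (0.04+0.01)/2 × 4 = 0.1
  Sum = 22.1625 mg/L·h
Extrapolated tail: C_last / k_e = 0.01 / 0.316 = 0.032
AUC_0→∞ = 22.1625 + 0.032 = 22.1945 mg/L·h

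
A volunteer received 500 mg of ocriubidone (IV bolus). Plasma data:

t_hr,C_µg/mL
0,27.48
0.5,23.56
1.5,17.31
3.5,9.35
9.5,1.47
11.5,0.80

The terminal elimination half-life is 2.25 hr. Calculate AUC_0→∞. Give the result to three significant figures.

Trapezoidal AUC_0→11.5:
  [0→0.5]: (27.48+23.56)/2 × 0.5 = 12.76
  [0.5→1.5]: (23.56+17.31)/2 × 1 = 20.435
  [1.5→3.5]: (17.31+9.35)/2 × 2 = 26.66
  [3.5→9.5]: (9.35+1.47)/2 × 6 = 32.46
  [9.5→11.5]: (1.47+0.80)/2 × 2 = 2.27
  Sum = 94.585 µg/mL·hr
k_e = ln2 / t½ = 0.693147 / 2.25 = 0.3081 hr^-1
Extrapolated tail: C_last / k_e = 0.80 / 0.3081 = 2.597
AUC_0→∞ = 94.585 + 2.597 = 97.182 µg/mL·hr

AUC = 97.2 µg/mL·hr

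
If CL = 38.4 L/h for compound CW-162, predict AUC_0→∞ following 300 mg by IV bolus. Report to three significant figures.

AUC = 7.81 mg/L·h

AUC_0→∞ = Dose_iv / CL
        = 300 / 38.4 = 7.8125 mg/L·h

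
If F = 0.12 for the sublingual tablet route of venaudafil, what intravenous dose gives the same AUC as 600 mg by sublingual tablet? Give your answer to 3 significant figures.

D_iv = 72.0 mg

Systemic exposure from an extravascular dose = F × D_ev, so the equivalent IV dose is F × D_ev.
D_iv = F × D_ev = 0.12 × 600 = 72 mg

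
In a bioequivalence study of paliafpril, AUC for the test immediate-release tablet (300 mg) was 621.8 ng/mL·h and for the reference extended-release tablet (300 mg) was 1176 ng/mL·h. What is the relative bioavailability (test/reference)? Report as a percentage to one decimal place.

F_rel = 52.9%

F_rel = (AUC_test/D_test) / (AUC_ref/D_ref)
      = (621.8/300) / (1176/300)
      = 2.07267 / 3.92 = 0.5287 = 52.87%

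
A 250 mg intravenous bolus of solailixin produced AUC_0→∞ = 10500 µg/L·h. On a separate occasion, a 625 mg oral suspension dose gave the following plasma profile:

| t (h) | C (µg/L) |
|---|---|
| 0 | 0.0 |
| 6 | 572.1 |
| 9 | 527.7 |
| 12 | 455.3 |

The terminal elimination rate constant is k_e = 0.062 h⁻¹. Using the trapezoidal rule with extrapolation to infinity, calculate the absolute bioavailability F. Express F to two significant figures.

F = 0.46

Trapezoidal AUC_0→12 (oral suspension):
  [0→6]: (0.0+572.1)/2 × 6 = 1716.3
  [6→9]: (572.1+527.7)/2 × 3 = 1649.7
  [9→12]: (527.7+455.3)/2 × 3 = 1474.5
  Sum = 4840.5 µg/L·h
Tail: C_last/k_e = 455.3/0.062 = 7343.548
AUC_0→∞ (oral suspension) = 4840.5 + 7343.548 = 12184.048 µg/L·h
F = (AUC_ev/D_ev)/(AUC_iv/D_iv) = (12184.048/625)/(10500/250) = 19.4945/42 = 0.4642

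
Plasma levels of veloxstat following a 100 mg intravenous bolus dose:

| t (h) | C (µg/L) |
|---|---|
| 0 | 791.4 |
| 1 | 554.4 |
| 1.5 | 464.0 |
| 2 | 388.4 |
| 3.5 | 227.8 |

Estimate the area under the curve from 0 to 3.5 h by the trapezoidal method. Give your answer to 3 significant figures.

Trapezoidal AUC_0→3.5:
  [0→1]: (791.4+554.4)/2 × 1 = 672.9
  [1→1.5]: (554.4+464.0)/2 × 0.5 = 254.6
  [1.5→2]: (464.0+388.4)/2 × 0.5 = 213.1
  [2→3.5]: (388.4+227.8)/2 × 1.5 = 462.15
  Sum = 1602.75 µg/L·h

AUC = 1600 µg/L·h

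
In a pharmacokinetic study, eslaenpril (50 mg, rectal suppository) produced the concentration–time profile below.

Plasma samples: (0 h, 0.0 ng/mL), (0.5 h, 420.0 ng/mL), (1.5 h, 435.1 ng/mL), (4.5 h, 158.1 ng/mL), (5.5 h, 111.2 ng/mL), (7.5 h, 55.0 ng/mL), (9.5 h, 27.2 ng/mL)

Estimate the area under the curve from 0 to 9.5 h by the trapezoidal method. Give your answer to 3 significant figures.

Trapezoidal AUC_0→9.5:
  [0→0.5]: (0.0+420.0)/2 × 0.5 = 105.0
  [0.5→1.5]: (420.0+435.1)/2 × 1 = 427.55
  [1.5→4.5]: (435.1+158.1)/2 × 3 = 889.8
  [4.5→5.5]: (158.1+111.2)/2 × 1 = 134.65
  [5.5→7.5]: (111.2+55.0)/2 × 2 = 166.2
  [7.5→9.5]: (55.0+27.2)/2 × 2 = 82.2
  Sum = 1805.4 ng/mL·h

AUC = 1810 ng/mL·h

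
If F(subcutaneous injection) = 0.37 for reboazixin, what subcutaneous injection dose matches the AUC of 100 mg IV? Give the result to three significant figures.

D_subcutaneous = 270 mg

For equal systemic exposure: F × D_ev = D_iv
D_ev = D_iv / F = 100 / 0.37 = 270.27 mg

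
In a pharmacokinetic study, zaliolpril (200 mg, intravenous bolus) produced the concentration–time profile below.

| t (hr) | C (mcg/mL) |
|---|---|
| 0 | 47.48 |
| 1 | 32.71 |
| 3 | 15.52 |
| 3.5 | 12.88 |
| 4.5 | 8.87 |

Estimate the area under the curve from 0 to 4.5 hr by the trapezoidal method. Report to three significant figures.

Trapezoidal AUC_0→4.5:
  [0→1]: (47.48+32.71)/2 × 1 = 40.095
  [1→3]: (32.71+15.52)/2 × 2 = 48.23
  [3→3.5]: (15.52+12.88)/2 × 0.5 = 7.1
  [3.5→4.5]: (12.88+8.87)/2 × 1 = 10.875
  Sum = 106.3 mcg/mL·hr

AUC = 106 mcg/mL·hr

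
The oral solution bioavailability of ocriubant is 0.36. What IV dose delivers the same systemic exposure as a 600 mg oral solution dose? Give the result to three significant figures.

D_iv = 216 mg

Systemic exposure from an extravascular dose = F × D_ev, so the equivalent IV dose is F × D_ev.
D_iv = F × D_ev = 0.36 × 600 = 216 mg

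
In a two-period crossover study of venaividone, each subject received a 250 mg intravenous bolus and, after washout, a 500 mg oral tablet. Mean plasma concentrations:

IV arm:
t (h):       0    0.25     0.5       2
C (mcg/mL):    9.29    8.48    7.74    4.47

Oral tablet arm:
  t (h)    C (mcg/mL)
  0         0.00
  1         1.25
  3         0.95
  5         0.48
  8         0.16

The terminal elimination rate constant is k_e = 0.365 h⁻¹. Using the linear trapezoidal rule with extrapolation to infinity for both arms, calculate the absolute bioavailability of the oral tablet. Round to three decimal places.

F = 0.110

Trapezoidal AUC_0→2 (IV):
  [0→0.25]: (9.29+8.48)/2 × 0.25 = 2.22125
  [0.25→0.5]: (8.48+7.74)/2 × 0.25 = 2.0275
  [0.5→2]: (7.74+4.47)/2 × 1.5 = 9.1575
  Sum = 13.40625 mcg/mL·h
IV tail: 4.47/0.365 = 12.247; AUC_iv,0→∞ = 13.40625 + 12.247 = 25.65325 mcg/mL·h
Trapezoidal AUC_0→8 (oral tablet):
  [0→1]: (0.00+1.25)/2 × 1 = 0.625
  [1→3]: (1.25+0.95)/2 × 2 = 2.2
  [3→5]: (0.95+0.48)/2 × 2 = 1.43
  [5→8]: (0.48+0.16)/2 × 3 = 0.96
  Sum = 5.215 mcg/mL·h
oral tablet tail: 0.16/0.365 = 0.438; AUC_ev,0→∞ = 5.215 + 0.438 = 5.653 mcg/mL·h
F = (AUC_ev/D_ev)/(AUC_iv/D_iv) = (5.653/500)/(25.65325/250) = 0.011306/0.102613 = 0.1102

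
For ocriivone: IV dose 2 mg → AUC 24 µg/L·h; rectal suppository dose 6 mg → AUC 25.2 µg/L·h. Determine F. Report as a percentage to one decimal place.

F = (AUC_ev / D_ev) / (AUC_iv / D_iv)
  = (25.2/6) / (24/2)
  = 4.2 / 12 = 0.3500
  = 35.00%

F = 35.0%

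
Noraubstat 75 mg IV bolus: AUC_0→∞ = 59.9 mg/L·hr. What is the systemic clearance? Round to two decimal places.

CL = Dose_iv / AUC_0→∞
   = 75 / 59.9 = 1.25209 L/hr

CL = 1.25 L/hr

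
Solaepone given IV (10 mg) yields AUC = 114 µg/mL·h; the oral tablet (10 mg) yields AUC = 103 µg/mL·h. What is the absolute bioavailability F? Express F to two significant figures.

F = (AUC_ev / D_ev) / (AUC_iv / D_iv)
  = (103/10) / (114/10)
  = 10.3 / 11.4 = 0.9035

F = 0.90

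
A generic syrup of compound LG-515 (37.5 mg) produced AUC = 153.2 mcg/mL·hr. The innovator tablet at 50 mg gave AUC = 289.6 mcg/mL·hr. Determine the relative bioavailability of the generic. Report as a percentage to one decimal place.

F_rel = 70.5%

F_rel = (AUC_test/D_test) / (AUC_ref/D_ref)
      = (153.2/37.5) / (289.6/50)
      = 4.08533 / 5.792 = 0.7053 = 70.53%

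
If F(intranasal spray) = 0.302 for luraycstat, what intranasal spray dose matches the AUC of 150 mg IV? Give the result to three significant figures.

D_intranasal = 497 mg

For equal systemic exposure: F × D_ev = D_iv
D_ev = D_iv / F = 150 / 0.302 = 496.689 mg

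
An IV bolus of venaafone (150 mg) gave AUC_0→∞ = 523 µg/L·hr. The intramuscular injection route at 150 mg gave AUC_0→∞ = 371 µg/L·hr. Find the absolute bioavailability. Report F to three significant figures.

F = (AUC_ev / D_ev) / (AUC_iv / D_iv)
  = (371/150) / (523/150)
  = 2.47333 / 3.48667 = 0.7094

F = 0.709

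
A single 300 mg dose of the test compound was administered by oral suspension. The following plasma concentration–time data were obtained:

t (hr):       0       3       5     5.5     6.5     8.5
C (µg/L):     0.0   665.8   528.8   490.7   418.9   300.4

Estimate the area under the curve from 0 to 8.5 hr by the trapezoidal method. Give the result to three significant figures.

Trapezoidal AUC_0→8.5:
  [0→3]: (0.0+665.8)/2 × 3 = 998.7
  [3→5]: (665.8+528.8)/2 × 2 = 1194.6
  [5→5.5]: (528.8+490.7)/2 × 0.5 = 254.875
  [5.5→6.5]: (490.7+418.9)/2 × 1 = 454.8
  [6.5→8.5]: (418.9+300.4)/2 × 2 = 719.3
  Sum = 3622.275 µg/L·hr

AUC = 3620 µg/L·hr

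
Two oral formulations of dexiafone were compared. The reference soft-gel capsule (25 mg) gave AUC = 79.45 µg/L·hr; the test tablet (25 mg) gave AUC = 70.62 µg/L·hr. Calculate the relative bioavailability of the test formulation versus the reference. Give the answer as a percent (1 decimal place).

F_rel = (AUC_test/D_test) / (AUC_ref/D_ref)
      = (70.62/25) / (79.45/25)
      = 2.8248 / 3.178 = 0.8889 = 88.89%

F_rel = 88.9%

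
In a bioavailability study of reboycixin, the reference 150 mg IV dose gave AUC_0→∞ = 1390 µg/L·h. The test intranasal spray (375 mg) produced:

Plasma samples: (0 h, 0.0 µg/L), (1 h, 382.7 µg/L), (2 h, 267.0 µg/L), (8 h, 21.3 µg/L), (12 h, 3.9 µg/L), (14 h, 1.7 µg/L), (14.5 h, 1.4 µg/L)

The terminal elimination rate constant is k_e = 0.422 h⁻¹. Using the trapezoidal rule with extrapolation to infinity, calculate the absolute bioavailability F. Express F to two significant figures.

F = 0.41

Trapezoidal AUC_0→14.5 (intranasal spray):
  [0→1]: (0.0+382.7)/2 × 1 = 191.35
  [1→2]: (382.7+267.0)/2 × 1 = 324.85
  [2→8]: (267.0+21.3)/2 × 6 = 864.9
  [8→12]: (21.3+3.9)/2 × 4 = 50.4
  [12→14]: (3.9+1.7)/2 × 2 = 5.6
  [14→14.5]: (1.7+1.4)/2 × 0.5 = 0.775
  Sum = 1437.875 µg/L·h
Tail: C_last/k_e = 1.4/0.422 = 3.318
AUC_0→∞ (intranasal spray) = 1437.875 + 3.318 = 1441.193 µg/L·h
F = (AUC_ev/D_ev)/(AUC_iv/D_iv) = (1441.193/375)/(1390/150) = 3.84318/9.26667 = 0.4147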